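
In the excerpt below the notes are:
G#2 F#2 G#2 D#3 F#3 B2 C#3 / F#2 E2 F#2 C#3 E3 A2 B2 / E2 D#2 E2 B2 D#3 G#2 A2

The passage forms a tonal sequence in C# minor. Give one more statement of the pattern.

D#2 C#2 D#2 A2 C#3 F#2 G#2

With a 7-note motive the entries are G#2, F#2, E2, each down a 2nd from the previous.
So cell 4 is D#2 C#2 D#2 A2 C#3 F#2 G#2.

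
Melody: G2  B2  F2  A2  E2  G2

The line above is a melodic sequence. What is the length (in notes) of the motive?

6 notes total. Splitting into 3 groups of 2:
G2 B2 | F2 A2 | E2 G2
Each cell is the previous one down a 2nd — so the unit is 2 notes.

2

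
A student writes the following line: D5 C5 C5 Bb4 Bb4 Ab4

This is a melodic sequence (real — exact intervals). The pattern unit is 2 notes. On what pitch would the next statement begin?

Ab4

Unit = 2 notes; the statements start on D5, C5, Bb4, moving down a 2nd each time.
The next head, down a 2nd from Bb4, is Ab4.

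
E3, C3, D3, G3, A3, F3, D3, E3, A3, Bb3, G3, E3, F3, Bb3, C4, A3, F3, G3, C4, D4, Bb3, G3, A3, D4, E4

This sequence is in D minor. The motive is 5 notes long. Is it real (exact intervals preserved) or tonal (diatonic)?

tonal

Every note is diatonic to D minor.
Cell 1 has -4 semitones from note 1 to 2, but cell 2 has -3 — the interval quality changes while the contour stays the same, which is the hallmark of a tonal sequence.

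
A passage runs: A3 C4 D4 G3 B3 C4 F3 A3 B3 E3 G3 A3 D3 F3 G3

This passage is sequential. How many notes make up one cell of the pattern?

3

15 notes total. Splitting into 5 groups of 3:
A3 C4 D4 | G3 B3 C4 | F3 A3 B3 | E3 G3 A3 | D3 F3 G3
That's a consistent down a 2nd shift per cell, and no other grouping gives one.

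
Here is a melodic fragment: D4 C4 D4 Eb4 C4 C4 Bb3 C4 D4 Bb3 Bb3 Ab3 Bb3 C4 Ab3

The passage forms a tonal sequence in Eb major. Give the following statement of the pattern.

The 5-note cells begin on D4, C4, Bb3 — each down a 2nd from the last.
From Ab3 the diatonic shape gives Ab3 G3 Ab3 Bb3 G3.

Ab3 G3 Ab3 Bb3 G3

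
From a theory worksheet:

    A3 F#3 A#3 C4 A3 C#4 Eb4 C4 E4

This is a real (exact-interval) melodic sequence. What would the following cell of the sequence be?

Gb4 Eb4 G4

With a 3-note motive the entries are A3, C4, Eb4, each up a 3rd from the previous.
So cell 4 is Gb4 Eb4 G4.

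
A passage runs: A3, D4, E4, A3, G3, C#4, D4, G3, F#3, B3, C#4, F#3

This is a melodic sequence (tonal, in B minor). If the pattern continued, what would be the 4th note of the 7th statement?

Grouping in 4s, the 4th note of each cell is A3, G3, F#3.
Carrying that down a 2nd forward: E3 → D3 → C#3 → B2.

B2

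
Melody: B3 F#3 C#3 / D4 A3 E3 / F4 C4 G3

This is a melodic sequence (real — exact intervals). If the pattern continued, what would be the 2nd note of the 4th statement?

Eb4

The unit is 3 notes. Position-2 pitches of the 3 shown cells: F#3, A3, C4.
One more up a 3rd gives Eb4.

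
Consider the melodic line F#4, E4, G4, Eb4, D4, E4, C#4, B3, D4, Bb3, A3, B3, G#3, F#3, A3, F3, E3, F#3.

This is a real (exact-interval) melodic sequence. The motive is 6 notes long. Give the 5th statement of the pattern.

A#2 G#2 B2 G2 F#2 G#2

The 6-note cells begin on F#4, C#4, G#3 — each down a 4th from the last.
Continuing the starts: D#3 → A#2.
From A#2 the exact shape gives A#2 G#2 B2 G2 F#2 G#2.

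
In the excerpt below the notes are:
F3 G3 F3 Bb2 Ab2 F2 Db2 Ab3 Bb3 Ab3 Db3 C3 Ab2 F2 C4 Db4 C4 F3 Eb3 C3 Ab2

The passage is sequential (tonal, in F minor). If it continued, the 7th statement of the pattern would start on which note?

Unit = 7 notes; the statements start on F3, Ab3, C4, moving up a 3rd each time.
Extending the heads up a 3rd: Eb4 → G4 → Bb4 → Db5.

Db5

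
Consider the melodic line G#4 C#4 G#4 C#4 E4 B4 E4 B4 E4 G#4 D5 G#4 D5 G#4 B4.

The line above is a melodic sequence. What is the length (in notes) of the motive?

Try groups of 5 (3 cells in 15 notes):
G#4 C#4 G#4 C#4 E4 | B4 E4 B4 E4 G#4 | D5 G#4 D5 G#4 B4
Every group is a transposition up a 3rd of the one before; no shorter unit works.

5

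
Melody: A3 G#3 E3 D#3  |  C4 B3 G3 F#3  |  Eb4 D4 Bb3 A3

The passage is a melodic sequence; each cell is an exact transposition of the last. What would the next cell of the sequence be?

The 4-note cells begin on A3, C4, Eb4 — each up a 3rd from the last.
So cell 4 is Gb4 F4 Db4 C4.

Gb4 F4 Db4 C4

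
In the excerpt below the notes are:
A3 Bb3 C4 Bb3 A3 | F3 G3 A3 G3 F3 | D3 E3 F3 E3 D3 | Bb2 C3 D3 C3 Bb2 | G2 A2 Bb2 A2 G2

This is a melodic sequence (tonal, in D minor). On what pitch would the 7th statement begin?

C2

Taking 5-note groups, the heads are A3, F3, D3, Bb2, G2: the pattern moves down a 3rd.
Extending the heads down a 3rd: E2 → C2.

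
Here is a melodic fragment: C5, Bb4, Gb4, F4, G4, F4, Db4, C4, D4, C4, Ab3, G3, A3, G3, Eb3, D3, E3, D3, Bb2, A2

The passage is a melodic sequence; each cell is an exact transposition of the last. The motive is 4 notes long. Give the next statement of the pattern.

Taking 4-note groups, the heads are C5, G4, D4, A3, E3: the pattern moves down a 4th.
So cell 6 is B2 A2 F2 E2.

B2 A2 F2 E2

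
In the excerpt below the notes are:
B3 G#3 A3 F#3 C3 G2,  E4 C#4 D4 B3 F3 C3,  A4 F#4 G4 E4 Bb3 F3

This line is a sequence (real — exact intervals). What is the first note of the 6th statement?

Unit = 6 notes; the statements start on B3, E4, A4, moving up a 4th each time.
Continuing: D5 → G5 → C6. Statement 6 starts on C6.

C6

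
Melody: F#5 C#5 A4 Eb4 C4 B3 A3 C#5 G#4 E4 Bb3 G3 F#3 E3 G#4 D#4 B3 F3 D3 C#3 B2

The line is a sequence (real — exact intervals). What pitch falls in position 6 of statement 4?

G#2

Grouping in 7s, the 6th note of each cell is B3, F#3, C#3.
Each moves down a 4th; the next is G#2.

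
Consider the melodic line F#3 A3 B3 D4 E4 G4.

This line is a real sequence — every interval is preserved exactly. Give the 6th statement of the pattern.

With a 2-note motive the entries are F#3, B3, E4, each up a 4th from the previous.
Carrying on: A4 → D5 → G5.
So cell 6 is G5 Bb5.

G5 Bb5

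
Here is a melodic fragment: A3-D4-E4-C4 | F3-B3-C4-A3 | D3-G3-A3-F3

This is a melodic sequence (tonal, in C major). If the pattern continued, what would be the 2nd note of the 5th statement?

C3

With 4-note cells, note 2 of each statement runs D4, B3, G3.
Extending down a 3rd: E3 → C3.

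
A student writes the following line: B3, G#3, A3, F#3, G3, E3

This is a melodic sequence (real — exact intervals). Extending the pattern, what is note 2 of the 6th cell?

With 2-note cells, note 2 of each statement runs G#3, F#3, E3.
Carrying that down a 2nd forward: D3 → C3 → Bb2.

Bb2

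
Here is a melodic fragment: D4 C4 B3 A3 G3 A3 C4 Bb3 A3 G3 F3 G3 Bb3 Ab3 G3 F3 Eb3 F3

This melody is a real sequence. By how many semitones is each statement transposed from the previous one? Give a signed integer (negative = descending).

-2

The 6-note cells begin on D4, C4, Bb3 — each down a 2nd from the last.
D4 to C4 spans -2 semitones.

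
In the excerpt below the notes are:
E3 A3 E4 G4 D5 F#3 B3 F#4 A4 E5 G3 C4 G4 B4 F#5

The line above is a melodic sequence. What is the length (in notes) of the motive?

5

15 notes total. Splitting into 3 groups of 5:
E3 A3 E4 G4 D5 | F#3 B3 F#4 A4 E5 | G3 C4 G4 B4 F#5
Every group is a transposition up a 2nd of the one before; no shorter unit works.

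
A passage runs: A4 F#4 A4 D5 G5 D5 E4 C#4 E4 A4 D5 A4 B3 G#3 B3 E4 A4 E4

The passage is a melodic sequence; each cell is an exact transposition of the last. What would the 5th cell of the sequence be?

Unit = 6 notes; the statements start on A4, E4, B3, moving down a 4th each time.
Continuing the starts: F#3 → C#3.
From C#3 the exact shape gives C#3 A#2 C#3 F#3 B3 F#3.

C#3 A#2 C#3 F#3 B3 F#3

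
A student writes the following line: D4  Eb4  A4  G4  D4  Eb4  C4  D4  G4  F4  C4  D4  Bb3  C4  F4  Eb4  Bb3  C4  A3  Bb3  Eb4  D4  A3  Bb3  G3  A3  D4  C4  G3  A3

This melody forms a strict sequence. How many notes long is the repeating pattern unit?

Try groups of 6 (5 cells in 30 notes):
D4 Eb4 A4 G4 D4 Eb4 | C4 D4 G4 F4 C4 D4 | Bb3 C4 F4 Eb4 Bb3 C4 | A3 Bb3 Eb4 D4 A3 Bb3 | G3 A3 D4 C4 G3 A3
That's a consistent down a 2nd shift per cell, and no other grouping gives one.

6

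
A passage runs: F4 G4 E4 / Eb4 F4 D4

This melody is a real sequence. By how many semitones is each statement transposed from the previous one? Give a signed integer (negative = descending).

Unit = 3 notes; the statements start on F4, Eb4, moving down a 2nd each time.
F4 to Eb4 spans -2 semitones.

-2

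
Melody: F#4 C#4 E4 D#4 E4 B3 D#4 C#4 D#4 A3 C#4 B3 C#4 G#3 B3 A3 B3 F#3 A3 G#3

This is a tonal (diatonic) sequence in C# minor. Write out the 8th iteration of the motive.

Taking 4-note groups, the heads are F#4, E4, D#4, C#4, B3: the pattern moves down a 2nd.
Carrying on: A3 → G#3 → F#3.
Statement 8 starts on F#3 and keeps the same diatonic contour: F#3 C#3 E3 D#3.

F#3 C#3 E3 D#3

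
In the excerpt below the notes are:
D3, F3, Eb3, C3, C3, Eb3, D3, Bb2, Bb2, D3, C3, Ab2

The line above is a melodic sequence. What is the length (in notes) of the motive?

12 notes total. Splitting into 3 groups of 4:
D3 F3 Eb3 C3 | C3 Eb3 D3 Bb2 | Bb2 D3 C3 Ab2
Each cell is the previous one down a 2nd — so the unit is 4 notes.

4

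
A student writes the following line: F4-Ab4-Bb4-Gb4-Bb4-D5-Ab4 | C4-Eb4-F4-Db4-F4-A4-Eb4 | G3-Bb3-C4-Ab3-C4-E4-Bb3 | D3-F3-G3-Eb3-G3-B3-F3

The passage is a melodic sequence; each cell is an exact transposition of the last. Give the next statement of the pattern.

A2 C3 D3 Bb2 D3 F#3 C3

The 7-note cells begin on F4, C4, G3, D3 — each down a 4th from the last.
From A2 the exact shape gives A2 C3 D3 Bb2 D3 F#3 C3.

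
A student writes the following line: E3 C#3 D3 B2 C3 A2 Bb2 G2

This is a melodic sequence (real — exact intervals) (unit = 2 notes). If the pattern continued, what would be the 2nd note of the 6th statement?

Eb2

Grouping in 2s, the 2nd note of each cell is C#3, B2, A2, G2.
Each moves down a 2nd. Continuing: F2 → Eb2.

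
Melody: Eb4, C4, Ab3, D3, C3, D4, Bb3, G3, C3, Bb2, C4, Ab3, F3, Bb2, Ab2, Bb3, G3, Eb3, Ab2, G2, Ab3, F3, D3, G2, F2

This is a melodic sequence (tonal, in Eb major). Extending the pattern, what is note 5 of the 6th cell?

Grouping in 5s, the 5th note of each cell is C3, Bb2, Ab2, G2, F2.
From F2, down a 2nd gives Eb2.

Eb2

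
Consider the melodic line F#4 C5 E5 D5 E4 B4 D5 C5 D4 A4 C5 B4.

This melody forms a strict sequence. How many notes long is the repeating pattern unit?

4

Try groups of 4 (3 cells in 12 notes):
F#4 C5 E5 D5 | E4 B4 D5 C5 | D4 A4 C5 B4
Every group is a transposition down a 2nd of the one before; no shorter unit works.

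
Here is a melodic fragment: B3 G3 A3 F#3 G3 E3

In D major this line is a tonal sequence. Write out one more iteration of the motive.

F#3 D3

Taking 2-note groups, the heads are B3, A3, G3: the pattern moves down a 2nd.
So cell 4 is F#3 D3.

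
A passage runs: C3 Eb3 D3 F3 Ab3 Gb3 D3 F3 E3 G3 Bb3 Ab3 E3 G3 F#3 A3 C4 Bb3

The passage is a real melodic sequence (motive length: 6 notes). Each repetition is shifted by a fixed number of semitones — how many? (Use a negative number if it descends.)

With a 6-note motive the entries are C3, D3, E3, each up a 2nd from the previous.
C3 to D3 spans +2 semitones.

2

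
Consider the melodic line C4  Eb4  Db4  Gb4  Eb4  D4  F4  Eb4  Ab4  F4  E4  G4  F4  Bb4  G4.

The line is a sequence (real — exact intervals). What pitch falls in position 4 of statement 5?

The unit is 5 notes. Position-4 pitches of the 3 shown cells: Gb4, Ab4, Bb4.
Carrying that up a 2nd forward: C5 → D5.

D5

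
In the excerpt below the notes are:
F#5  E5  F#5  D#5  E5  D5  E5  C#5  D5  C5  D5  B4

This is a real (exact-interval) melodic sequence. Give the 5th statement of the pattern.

Bb4 Ab4 Bb4 G4

The 4-note cells begin on F#5, E5, D5 — each down a 2nd from the last.
Carrying on: C5 → Bb4.
Statement 5 starts on Bb4 and keeps the same exact contour: Bb4 Ab4 Bb4 G4.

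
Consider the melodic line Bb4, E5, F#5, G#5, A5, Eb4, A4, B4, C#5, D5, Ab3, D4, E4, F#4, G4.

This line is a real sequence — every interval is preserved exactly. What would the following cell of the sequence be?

Unit = 5 notes; the statements start on Bb4, Eb4, Ab3, moving down a 5th each time.
So cell 4 is Db3 G3 A3 B3 C4.

Db3 G3 A3 B3 C4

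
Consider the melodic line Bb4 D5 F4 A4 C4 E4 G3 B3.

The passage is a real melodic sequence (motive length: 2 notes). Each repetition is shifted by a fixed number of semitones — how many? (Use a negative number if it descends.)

With a 2-note motive the entries are Bb4, F4, C4, G3, each down a 4th from the previous.
Counting half-steps from Bb4 to F4: -5.

-5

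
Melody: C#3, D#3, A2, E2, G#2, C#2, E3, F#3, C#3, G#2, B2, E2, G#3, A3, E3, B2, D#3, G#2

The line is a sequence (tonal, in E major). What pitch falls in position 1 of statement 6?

F#4

Grouping in 6s, the 1st note of each cell is C#3, E3, G#3.
Extending up a 3rd: B3 → D#4 → F#4.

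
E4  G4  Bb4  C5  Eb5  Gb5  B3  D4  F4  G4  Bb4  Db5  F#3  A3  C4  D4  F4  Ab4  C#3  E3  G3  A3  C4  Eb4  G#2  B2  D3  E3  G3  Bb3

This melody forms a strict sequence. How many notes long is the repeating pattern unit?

6

Try groups of 6 (5 cells in 30 notes):
E4 G4 Bb4 C5 Eb5 Gb5 | B3 D4 F4 G4 Bb4 Db5 | F#3 A3 C4 D4 F4 Ab4 | C#3 E3 G3 A3 C4 Eb4 | G#2 B2 D3 E3 G3 Bb3
Every group is a transposition down a 4th of the one before; no shorter unit works.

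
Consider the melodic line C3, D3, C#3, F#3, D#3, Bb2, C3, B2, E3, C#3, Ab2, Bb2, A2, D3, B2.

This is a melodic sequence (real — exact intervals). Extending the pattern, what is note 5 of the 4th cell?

Grouping in 5s, the 5th note of each cell is D#3, C#3, B2.
Each moves down a 2nd; the next is A2.

A2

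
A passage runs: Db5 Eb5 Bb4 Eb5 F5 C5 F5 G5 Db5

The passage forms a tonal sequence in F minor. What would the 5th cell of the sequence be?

With a 3-note motive the entries are Db5, Eb5, F5, each up a 2nd from the previous.
Extending up a 2nd: G5 → Ab5.
From Ab5 the diatonic shape gives Ab5 Bb5 F5.

Ab5 Bb5 F5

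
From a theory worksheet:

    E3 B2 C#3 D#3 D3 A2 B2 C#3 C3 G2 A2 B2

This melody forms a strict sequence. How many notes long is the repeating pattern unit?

Try groups of 4 (3 cells in 12 notes):
E3 B2 C#3 D#3 | D3 A2 B2 C#3 | C3 G2 A2 B2
Each cell is the previous one down a 2nd — so the unit is 4 notes.

4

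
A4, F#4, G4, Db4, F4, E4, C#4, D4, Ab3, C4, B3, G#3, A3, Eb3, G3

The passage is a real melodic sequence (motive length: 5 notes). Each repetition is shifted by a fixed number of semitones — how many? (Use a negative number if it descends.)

-5

With a 5-note motive the entries are A4, E4, B3, each down a 4th from the previous.
Counting half-steps from A4 to E4: -5.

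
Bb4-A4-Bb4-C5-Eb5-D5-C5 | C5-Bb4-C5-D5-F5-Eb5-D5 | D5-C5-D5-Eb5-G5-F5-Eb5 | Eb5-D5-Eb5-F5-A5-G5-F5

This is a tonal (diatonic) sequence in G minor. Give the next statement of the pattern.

With a 7-note motive the entries are Bb4, C5, D5, Eb5, each up a 2nd from the previous.
From F5 the diatonic shape gives F5 Eb5 F5 G5 Bb5 A5 G5.

F5 Eb5 F5 G5 Bb5 A5 G5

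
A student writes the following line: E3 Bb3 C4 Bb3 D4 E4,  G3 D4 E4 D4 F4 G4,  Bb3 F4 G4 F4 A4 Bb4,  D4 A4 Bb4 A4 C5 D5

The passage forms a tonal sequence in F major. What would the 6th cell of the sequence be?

A4 E5 F5 E5 G5 A5

With a 6-note motive the entries are E3, G3, Bb3, D4, each up a 3rd from the previous.
Extending up a 3rd: F4 → A4.
Statement 6 starts on A4 and keeps the same diatonic contour: A4 E5 F5 E5 G5 A5.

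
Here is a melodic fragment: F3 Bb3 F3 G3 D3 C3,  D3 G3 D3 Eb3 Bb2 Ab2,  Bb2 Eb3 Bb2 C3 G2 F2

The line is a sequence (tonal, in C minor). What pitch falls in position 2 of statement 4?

Grouping in 6s, the 2nd note of each cell is Bb3, G3, Eb3.
From Eb3, down a 3rd gives C3.

C3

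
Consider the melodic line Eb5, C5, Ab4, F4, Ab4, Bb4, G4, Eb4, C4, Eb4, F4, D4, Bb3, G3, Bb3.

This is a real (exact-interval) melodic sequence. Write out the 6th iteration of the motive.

Taking 5-note groups, the heads are Eb5, Bb4, F4: the pattern moves down a 4th.
Carrying on: C4 → G3 → D3.
From D3 the exact shape gives D3 B2 G2 E2 G2.

D3 B2 G2 E2 G2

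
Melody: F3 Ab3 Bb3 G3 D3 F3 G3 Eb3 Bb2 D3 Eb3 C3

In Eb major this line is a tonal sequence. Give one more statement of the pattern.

With a 4-note motive the entries are F3, D3, Bb2, each down a 3rd from the previous.
From G2 the diatonic shape gives G2 Bb2 C3 Ab2.

G2 Bb2 C3 Ab2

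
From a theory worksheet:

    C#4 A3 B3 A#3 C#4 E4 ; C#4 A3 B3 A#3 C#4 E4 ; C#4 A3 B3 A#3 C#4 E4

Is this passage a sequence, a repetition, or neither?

Each 6-note cell is identical (C#4 A3 B3 A#3 C#4 E4), restated at the same pitch.

repetition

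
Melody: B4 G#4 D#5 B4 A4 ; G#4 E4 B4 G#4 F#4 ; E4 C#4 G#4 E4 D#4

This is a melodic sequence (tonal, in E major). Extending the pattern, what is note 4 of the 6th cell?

F#3

With 5-note cells, note 4 of each statement runs B4, G#4, E4.
Each moves down a 3rd. Continuing: C#4 → A3 → F#3.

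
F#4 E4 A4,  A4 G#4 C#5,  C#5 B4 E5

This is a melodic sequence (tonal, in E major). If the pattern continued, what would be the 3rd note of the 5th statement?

B5

Grouping in 3s, the 3rd note of each cell is A4, C#5, E5.
Each moves up a 3rd. Continuing: G#5 → B5.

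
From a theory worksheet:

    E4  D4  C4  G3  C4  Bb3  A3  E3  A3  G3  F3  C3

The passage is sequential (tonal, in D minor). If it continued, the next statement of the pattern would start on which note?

F3

Unit = 4 notes; the statements start on E4, C4, A3, moving down a 3rd each time.
The next head, down a 3rd from A3, is F3.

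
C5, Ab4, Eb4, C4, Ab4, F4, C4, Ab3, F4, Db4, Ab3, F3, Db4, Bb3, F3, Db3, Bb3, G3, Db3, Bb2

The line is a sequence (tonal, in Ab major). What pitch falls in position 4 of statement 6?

G2

Grouping in 4s, the 4th note of each cell is C4, Ab3, F3, Db3, Bb2.
From Bb2, down a 3rd gives G2.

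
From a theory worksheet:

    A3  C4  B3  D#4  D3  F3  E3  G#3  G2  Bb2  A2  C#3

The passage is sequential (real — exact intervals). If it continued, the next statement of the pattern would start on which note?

C2

Unit = 4 notes; the statements start on A3, D3, G2, moving down a 5th each time.
The next head, down a 5th from G2, is C2.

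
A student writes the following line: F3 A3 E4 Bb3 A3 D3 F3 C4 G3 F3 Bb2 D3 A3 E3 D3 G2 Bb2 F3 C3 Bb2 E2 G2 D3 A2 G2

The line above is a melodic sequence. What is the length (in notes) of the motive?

5

Try groups of 5 (5 cells in 25 notes):
F3 A3 E4 Bb3 A3 | D3 F3 C4 G3 F3 | Bb2 D3 A3 E3 D3 | G2 Bb2 F3 C3 Bb2 | E2 G2 D3 A2 G2
Each cell is the previous one down a 3rd — so the unit is 5 notes.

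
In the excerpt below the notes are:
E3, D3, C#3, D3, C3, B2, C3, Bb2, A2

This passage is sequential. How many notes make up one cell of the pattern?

3

There are 9 notes; a 3-note unit gives 3 cells:
E3 D3 C#3 | D3 C3 B2 | C3 Bb2 A2
Each cell is the previous one down a 2nd — so the unit is 3 notes.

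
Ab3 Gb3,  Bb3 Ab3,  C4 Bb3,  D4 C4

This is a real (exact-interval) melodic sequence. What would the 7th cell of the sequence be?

Unit = 2 notes; the statements start on Ab3, Bb3, C4, D4, moving up a 2nd each time.
Continuing the starts: E4 → F#4 → G#4.
So cell 7 is G#4 F#4.

G#4 F#4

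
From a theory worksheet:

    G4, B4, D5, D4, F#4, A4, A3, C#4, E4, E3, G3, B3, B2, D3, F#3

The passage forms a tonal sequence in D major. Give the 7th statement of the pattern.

C#2 E2 G2

Unit = 3 notes; the statements start on G4, D4, A3, E3, B2, moving down a 4th each time.
Carrying on: F#2 → C#2.
From C#2 the diatonic shape gives C#2 E2 G2.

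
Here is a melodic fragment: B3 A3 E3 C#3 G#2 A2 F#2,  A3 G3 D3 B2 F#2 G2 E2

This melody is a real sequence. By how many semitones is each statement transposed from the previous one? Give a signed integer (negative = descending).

-2

With a 7-note motive the entries are B3, A3, each down a 2nd from the previous.
B3 to A3 spans -2 semitones.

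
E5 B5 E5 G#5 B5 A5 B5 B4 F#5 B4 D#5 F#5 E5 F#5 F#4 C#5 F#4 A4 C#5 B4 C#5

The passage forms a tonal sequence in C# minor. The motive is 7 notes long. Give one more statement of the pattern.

Taking 7-note groups, the heads are E5, B4, F#4: the pattern moves down a 4th.
So cell 4 is C#4 G#4 C#4 E4 G#4 F#4 G#4.

C#4 G#4 C#4 E4 G#4 F#4 G#4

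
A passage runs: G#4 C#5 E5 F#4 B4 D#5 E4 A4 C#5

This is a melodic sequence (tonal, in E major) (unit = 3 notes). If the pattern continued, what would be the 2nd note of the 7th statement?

The unit is 3 notes. Position-2 pitches of the 3 shown cells: C#5, B4, A4.
Extending down a 2nd: G#4 → F#4 → E4 → D#4.

D#4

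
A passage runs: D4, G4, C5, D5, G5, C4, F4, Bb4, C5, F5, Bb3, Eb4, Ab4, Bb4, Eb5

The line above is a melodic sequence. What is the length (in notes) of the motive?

There are 15 notes; a 5-note unit gives 3 cells:
D4 G4 C5 D5 G5 | C4 F4 Bb4 C5 F5 | Bb3 Eb4 Ab4 Bb4 Eb5
That's a consistent down a 2nd shift per cell, and no other grouping gives one.

5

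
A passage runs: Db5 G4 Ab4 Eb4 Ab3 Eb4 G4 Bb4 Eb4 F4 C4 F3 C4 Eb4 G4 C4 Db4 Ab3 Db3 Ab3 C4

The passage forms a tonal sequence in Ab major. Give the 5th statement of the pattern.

Unit = 7 notes; the statements start on Db5, Bb4, G4, moving down a 3rd each time.
Continuing the starts: Eb4 → C4.
From C4 the diatonic shape gives C4 F3 G3 Db3 G2 Db3 F3.

C4 F3 G3 Db3 G2 Db3 F3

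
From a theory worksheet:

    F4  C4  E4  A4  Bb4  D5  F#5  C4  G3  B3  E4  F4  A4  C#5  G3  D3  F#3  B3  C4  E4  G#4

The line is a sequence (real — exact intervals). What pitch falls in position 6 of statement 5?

Grouping in 7s, the 6th note of each cell is D5, A4, E4.
Extending down a 4th: B3 → F#3.

F#3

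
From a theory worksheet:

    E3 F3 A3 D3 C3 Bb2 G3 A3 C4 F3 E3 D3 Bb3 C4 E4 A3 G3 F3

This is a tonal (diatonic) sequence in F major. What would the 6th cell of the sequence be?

A4 Bb4 D5 G4 F4 E4

With a 6-note motive the entries are E3, G3, Bb3, each up a 3rd from the previous.
Continuing the starts: D4 → F4 → A4.
From A4 the diatonic shape gives A4 Bb4 D5 G4 F4 E4.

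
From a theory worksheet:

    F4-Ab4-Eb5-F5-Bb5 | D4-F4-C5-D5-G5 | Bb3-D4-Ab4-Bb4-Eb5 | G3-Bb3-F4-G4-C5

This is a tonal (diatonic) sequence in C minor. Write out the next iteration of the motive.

Eb3 G3 D4 Eb4 Ab4

The 5-note cells begin on F4, D4, Bb3, G3 — each down a 3rd from the last.
So cell 5 is Eb3 G3 D4 Eb4 Ab4.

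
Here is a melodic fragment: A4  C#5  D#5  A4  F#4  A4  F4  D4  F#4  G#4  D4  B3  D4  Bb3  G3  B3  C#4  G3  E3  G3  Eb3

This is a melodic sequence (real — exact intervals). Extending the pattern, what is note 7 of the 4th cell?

Ab2

The unit is 7 notes. Position-7 pitches of the 3 shown cells: F4, Bb3, Eb3.
Each moves down a 5th; the next is Ab2.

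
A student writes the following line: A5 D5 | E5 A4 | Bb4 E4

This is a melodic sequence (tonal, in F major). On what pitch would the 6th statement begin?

Unit = 2 notes; the statements start on A5, E5, Bb4, moving down a 4th each time.
Extending the heads down a 4th: F4 → C4 → G3.

G3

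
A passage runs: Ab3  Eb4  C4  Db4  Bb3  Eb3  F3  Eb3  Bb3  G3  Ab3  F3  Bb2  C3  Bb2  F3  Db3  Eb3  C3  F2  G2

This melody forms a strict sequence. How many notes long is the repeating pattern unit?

7

Try groups of 7 (3 cells in 21 notes):
Ab3 Eb4 C4 Db4 Bb3 Eb3 F3 | Eb3 Bb3 G3 Ab3 F3 Bb2 C3 | Bb2 F3 Db3 Eb3 C3 F2 G2
Each cell is the previous one down a 4th — so the unit is 7 notes.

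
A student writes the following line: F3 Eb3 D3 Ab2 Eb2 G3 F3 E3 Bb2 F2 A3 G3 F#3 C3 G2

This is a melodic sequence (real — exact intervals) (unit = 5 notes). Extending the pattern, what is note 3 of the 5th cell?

Grouping in 5s, the 3rd note of each cell is D3, E3, F#3.
Extending up a 2nd: G#3 → A#3.

A#3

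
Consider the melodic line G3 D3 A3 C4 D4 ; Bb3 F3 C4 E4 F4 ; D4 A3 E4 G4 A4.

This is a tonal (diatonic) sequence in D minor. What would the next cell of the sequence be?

F4 C4 G4 Bb4 C5

The 5-note cells begin on G3, Bb3, D4 — each up a 3rd from the last.
So cell 4 is F4 C4 G4 Bb4 C5.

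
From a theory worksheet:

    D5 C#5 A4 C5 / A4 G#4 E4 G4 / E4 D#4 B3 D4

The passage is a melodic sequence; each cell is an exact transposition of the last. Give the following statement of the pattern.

With a 4-note motive the entries are D5, A4, E4, each down a 4th from the previous.
From B3 the exact shape gives B3 A#3 F#3 A3.

B3 A#3 F#3 A3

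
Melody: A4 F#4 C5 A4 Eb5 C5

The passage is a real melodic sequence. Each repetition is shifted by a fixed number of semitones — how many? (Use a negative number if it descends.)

3

Unit = 2 notes; the statements start on A4, C5, Eb5, moving up a 3rd each time.
Counting half-steps from A4 to C5: 3.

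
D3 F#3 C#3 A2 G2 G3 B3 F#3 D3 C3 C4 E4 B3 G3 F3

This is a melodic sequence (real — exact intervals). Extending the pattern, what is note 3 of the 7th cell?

G5

Grouping in 5s, the 3rd note of each cell is C#3, F#3, B3.
Each moves up a 4th. Continuing: E4 → A4 → D5 → G5.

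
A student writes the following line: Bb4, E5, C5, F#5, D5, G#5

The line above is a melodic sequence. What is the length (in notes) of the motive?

2

6 notes total. Splitting into 3 groups of 2:
Bb4 E5 | C5 F#5 | D5 G#5
Each cell is the previous one up a 2nd — so the unit is 2 notes.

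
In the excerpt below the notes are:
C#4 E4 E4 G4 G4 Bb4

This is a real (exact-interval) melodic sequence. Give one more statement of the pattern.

Unit = 2 notes; the statements start on C#4, E4, G4, moving up a 3rd each time.
Statement 4 starts on Bb4 and keeps the same exact contour: Bb4 Db5.

Bb4 Db5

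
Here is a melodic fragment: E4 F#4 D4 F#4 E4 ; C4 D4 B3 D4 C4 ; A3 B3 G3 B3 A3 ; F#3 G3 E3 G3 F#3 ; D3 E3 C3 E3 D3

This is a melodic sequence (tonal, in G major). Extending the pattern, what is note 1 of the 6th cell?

B2

Grouping in 5s, the 1st note of each cell is E4, C4, A3, F#3, D3.
Each moves down a 3rd; the next is B2.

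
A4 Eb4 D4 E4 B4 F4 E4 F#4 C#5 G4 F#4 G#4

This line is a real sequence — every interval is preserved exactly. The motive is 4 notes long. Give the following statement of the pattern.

The 4-note cells begin on A4, B4, C#5 — each up a 2nd from the last.
Statement 4 starts on D#5 and keeps the same exact contour: D#5 A4 G#4 A#4.

D#5 A4 G#4 A#4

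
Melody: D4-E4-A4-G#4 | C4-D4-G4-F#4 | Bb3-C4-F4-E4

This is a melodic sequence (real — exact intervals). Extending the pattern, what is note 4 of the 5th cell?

C4

The unit is 4 notes. Position-4 pitches of the 3 shown cells: G#4, F#4, E4.
Extending down a 2nd: D4 → C4.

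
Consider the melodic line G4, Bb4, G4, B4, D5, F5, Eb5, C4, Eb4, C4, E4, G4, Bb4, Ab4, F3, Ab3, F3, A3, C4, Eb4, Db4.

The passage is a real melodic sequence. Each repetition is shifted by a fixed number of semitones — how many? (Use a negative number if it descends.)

Taking 7-note groups, the heads are G4, C4, F3: the pattern moves down a 5th.
Counting half-steps from G4 to C4: -7.

-7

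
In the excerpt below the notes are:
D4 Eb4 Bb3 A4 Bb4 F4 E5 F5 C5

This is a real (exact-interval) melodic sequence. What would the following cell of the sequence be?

With a 3-note motive the entries are D4, A4, E5, each up a 5th from the previous.
So cell 4 is B5 C6 G5.

B5 C6 G5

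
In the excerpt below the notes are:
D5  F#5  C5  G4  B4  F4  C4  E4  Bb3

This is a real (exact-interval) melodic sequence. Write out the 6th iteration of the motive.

Taking 3-note groups, the heads are D5, G4, C4: the pattern moves down a 5th.
Extending down a 5th: F3 → Bb2 → Eb2.
So cell 6 is Eb2 G2 Db2.

Eb2 G2 Db2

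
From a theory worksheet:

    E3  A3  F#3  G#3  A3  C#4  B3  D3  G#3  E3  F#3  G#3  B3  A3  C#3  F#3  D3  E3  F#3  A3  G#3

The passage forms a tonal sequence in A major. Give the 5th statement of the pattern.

With a 7-note motive the entries are E3, D3, C#3, each down a 2nd from the previous.
Continuing the starts: B2 → A2.
From A2 the diatonic shape gives A2 D3 B2 C#3 D3 F#3 E3.

A2 D3 B2 C#3 D3 F#3 E3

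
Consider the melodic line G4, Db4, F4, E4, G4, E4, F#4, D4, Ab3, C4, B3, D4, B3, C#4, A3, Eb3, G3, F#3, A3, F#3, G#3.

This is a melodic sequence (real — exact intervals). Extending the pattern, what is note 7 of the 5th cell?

A#2

The unit is 7 notes. Position-7 pitches of the 3 shown cells: F#4, C#4, G#3.
Extending down a 4th: D#3 → A#2.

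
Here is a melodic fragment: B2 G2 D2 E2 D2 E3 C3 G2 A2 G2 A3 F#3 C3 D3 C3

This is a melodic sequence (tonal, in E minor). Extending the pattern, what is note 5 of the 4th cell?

F#3

With 5-note cells, note 5 of each statement runs D2, G2, C3.
From C3, up a 4th gives F#3.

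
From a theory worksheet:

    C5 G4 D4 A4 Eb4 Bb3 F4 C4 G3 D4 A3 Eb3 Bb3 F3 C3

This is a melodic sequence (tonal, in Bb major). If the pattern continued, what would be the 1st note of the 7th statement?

Eb3

Grouping in 3s, the 1st note of each cell is C5, A4, F4, D4, Bb3.
Extending down a 3rd: G3 → Eb3.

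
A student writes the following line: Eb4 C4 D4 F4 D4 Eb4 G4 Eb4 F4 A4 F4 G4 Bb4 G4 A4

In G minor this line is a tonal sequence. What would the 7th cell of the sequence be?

D5 Bb4 C5

The 3-note cells begin on Eb4, F4, G4, A4, Bb4 — each up a 2nd from the last.
Carrying on: C5 → D5.
From D5 the diatonic shape gives D5 Bb4 C5.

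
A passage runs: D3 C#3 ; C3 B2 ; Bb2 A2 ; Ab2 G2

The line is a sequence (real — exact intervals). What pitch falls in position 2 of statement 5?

Grouping in 2s, the 2nd note of each cell is C#3, B2, A2, G2.
From G2, down a 2nd gives F2.

F2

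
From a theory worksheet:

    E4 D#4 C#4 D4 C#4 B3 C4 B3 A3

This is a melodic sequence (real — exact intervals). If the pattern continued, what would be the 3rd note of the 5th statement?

Grouping in 3s, the 3rd note of each cell is C#4, B3, A3.
Carrying that down a 2nd forward: G3 → F3.

F3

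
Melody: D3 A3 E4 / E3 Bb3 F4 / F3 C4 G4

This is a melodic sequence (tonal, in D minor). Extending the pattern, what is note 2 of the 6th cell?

F4

With 3-note cells, note 2 of each statement runs A3, Bb3, C4.
Extending up a 2nd: D4 → E4 → F4.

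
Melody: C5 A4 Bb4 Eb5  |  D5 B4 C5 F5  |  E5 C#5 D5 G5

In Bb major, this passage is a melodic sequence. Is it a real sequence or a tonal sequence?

real

Each cell has the same semitone pattern (-3, 1, 5) — intervals are preserved exactly.
And B4 lies outside Bb major, so the sequence is real rather than tonal.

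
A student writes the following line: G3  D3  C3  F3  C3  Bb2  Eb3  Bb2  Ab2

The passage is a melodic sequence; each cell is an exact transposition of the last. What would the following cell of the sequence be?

With a 3-note motive the entries are G3, F3, Eb3, each down a 2nd from the previous.
Statement 4 starts on Db3 and keeps the same exact contour: Db3 Ab2 Gb2.

Db3 Ab2 Gb2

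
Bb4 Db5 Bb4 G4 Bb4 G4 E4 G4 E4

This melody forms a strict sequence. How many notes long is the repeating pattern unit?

3

9 notes total. Splitting into 3 groups of 3:
Bb4 Db5 Bb4 | G4 Bb4 G4 | E4 G4 E4
That's a consistent down a 3rd shift per cell, and no other grouping gives one.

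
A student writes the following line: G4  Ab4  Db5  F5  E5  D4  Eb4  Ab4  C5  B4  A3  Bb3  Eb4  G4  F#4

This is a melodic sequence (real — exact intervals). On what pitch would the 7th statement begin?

C#2

Taking 5-note groups, the heads are G4, D4, A3: the pattern moves down a 4th.
Continuing: E3 → B2 → F#2 → C#2. Statement 7 starts on C#2.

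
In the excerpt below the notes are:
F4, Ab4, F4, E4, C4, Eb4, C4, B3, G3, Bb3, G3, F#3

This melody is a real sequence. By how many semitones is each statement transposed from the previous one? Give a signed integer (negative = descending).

-5

With a 4-note motive the entries are F4, C4, G3, each down a 4th from the previous.
Counting half-steps from F4 to C4: -5.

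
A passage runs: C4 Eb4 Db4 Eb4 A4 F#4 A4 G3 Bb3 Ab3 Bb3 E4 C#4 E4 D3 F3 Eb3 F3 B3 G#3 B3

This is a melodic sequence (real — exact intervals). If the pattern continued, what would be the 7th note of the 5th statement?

C#3

Grouping in 7s, the 7th note of each cell is A4, E4, B3.
Extending down a 4th: F#3 → C#3.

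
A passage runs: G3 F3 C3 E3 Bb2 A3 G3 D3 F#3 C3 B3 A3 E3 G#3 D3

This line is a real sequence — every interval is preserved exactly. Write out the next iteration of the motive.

Taking 5-note groups, the heads are G3, A3, B3: the pattern moves up a 2nd.
Statement 4 starts on C#4 and keeps the same exact contour: C#4 B3 F#3 A#3 E3.

C#4 B3 F#3 A#3 E3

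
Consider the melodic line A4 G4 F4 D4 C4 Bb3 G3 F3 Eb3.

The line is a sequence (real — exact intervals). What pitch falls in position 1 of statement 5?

F2

Grouping in 3s, the 1st note of each cell is A4, D4, G3.
Each moves down a 5th. Continuing: C3 → F2.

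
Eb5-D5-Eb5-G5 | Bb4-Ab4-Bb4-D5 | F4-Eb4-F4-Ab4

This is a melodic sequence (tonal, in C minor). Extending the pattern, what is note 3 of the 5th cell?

G3

Grouping in 4s, the 3rd note of each cell is Eb5, Bb4, F4.
Extending down a 4th: C4 → G3.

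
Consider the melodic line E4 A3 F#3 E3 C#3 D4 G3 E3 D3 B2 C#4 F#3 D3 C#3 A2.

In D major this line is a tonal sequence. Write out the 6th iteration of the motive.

The 5-note cells begin on E4, D4, C#4 — each down a 2nd from the last.
Continuing the starts: B3 → A3 → G3.
Statement 6 starts on G3 and keeps the same diatonic contour: G3 C#3 A2 G2 E2.

G3 C#3 A2 G2 E2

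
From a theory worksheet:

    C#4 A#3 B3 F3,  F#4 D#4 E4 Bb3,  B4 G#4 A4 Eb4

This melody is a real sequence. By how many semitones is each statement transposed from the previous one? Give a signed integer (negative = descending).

The 4-note cells begin on C#4, F#4, B4 — each up a 4th from the last.
Counting half-steps from C#4 to F#4: 5.

5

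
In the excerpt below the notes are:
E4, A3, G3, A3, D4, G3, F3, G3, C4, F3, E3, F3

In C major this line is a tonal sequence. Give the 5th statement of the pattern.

Unit = 4 notes; the statements start on E4, D4, C4, moving down a 2nd each time.
Carrying on: B3 → A3.
Statement 5 starts on A3 and keeps the same diatonic contour: A3 D3 C3 D3.

A3 D3 C3 D3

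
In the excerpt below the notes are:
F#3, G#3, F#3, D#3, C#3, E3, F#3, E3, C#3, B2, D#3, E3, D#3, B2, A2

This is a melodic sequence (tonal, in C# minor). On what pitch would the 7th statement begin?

Unit = 5 notes; the statements start on F#3, E3, D#3, moving down a 2nd each time.
Continuing: C#3 → B2 → A2 → G#2. Statement 7 starts on G#2.

G#2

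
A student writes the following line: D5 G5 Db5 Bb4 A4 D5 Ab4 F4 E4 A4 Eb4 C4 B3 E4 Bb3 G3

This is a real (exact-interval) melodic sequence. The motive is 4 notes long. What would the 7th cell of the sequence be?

Unit = 4 notes; the statements start on D5, A4, E4, B3, moving down a 4th each time.
Continuing the starts: F#3 → C#3 → G#2.
From G#2 the exact shape gives G#2 C#3 G2 E2.

G#2 C#3 G2 E2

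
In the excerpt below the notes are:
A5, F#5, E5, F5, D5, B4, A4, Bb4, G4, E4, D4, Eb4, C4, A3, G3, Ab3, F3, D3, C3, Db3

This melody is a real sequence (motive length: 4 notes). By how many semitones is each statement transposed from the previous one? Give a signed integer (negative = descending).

-7

With a 4-note motive the entries are A5, D5, G4, C4, F3, each down a 5th from the previous.
A5 to D5 spans -7 semitones.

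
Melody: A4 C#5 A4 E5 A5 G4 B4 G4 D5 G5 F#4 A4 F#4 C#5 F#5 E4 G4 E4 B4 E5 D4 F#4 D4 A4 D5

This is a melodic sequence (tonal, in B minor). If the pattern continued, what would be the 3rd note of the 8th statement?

With 5-note cells, note 3 of each statement runs A4, G4, F#4, E4, D4.
Extending down a 2nd: C#4 → B3 → A3.

A3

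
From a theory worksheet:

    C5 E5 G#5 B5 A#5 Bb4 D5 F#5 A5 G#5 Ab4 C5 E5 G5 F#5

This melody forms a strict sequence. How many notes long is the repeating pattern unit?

5

15 notes total. Splitting into 3 groups of 5:
C5 E5 G#5 B5 A#5 | Bb4 D5 F#5 A5 G#5 | Ab4 C5 E5 G5 F#5
Each cell is the previous one down a 2nd — so the unit is 5 notes.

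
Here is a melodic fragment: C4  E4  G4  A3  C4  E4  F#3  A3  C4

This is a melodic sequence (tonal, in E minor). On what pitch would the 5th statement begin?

Taking 3-note groups, the heads are C4, A3, F#3: the pattern moves down a 3rd.
Continuing: D3 → B2. Statement 5 starts on B2.

B2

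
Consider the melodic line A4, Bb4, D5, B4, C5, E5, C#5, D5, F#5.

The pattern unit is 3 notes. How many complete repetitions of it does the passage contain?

9 notes in groups of 3 gives 9/3 = 3 statements.
Starts: A4, B4, C#5 — each up a 2nd.

3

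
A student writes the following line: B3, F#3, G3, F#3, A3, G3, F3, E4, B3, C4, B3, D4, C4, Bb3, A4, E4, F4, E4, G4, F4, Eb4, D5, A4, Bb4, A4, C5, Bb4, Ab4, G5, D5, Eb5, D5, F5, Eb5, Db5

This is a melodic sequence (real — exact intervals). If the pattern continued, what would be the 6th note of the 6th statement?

With 7-note cells, note 6 of each statement runs G3, C4, F4, Bb4, Eb5.
Each moves up a 4th; the next is Ab5.

Ab5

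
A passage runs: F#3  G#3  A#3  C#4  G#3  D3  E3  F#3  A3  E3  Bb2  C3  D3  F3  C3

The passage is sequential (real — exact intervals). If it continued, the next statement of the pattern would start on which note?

Unit = 5 notes; the statements start on F#3, D3, Bb2, moving down a 3rd each time.
One more step down a 3rd gives Gb2.

Gb2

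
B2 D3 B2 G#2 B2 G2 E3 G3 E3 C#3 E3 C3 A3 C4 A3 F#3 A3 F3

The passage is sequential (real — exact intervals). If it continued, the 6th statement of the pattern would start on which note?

C5

Unit = 6 notes; the statements start on B2, E3, A3, moving up a 4th each time.
Extending the heads up a 4th: D4 → G4 → C5.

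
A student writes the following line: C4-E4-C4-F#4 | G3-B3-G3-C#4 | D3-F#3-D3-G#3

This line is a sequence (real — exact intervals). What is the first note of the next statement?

Taking 4-note groups, the heads are C4, G3, D3: the pattern moves down a 4th.
The next head, down a 4th from D3, is A2.

A2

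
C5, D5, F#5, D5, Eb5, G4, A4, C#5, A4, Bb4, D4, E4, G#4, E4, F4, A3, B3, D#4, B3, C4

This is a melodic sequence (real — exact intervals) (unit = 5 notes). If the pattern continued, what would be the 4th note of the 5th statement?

Grouping in 5s, the 4th note of each cell is D5, A4, E4, B3.
From B3, down a 4th gives F#3.

F#3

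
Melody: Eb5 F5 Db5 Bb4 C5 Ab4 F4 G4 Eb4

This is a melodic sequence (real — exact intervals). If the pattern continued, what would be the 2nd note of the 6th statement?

Grouping in 3s, the 2nd note of each cell is F5, C5, G4.
Each moves down a 4th. Continuing: D4 → A3 → E3.

E3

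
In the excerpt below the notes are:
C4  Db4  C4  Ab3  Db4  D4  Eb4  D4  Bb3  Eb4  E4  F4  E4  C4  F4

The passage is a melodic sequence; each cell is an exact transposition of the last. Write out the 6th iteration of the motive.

The 5-note cells begin on C4, D4, E4 — each up a 2nd from the last.
Continuing the starts: F#4 → G#4 → A#4.
Statement 6 starts on A#4 and keeps the same exact contour: A#4 B4 A#4 F#4 B4.

A#4 B4 A#4 F#4 B4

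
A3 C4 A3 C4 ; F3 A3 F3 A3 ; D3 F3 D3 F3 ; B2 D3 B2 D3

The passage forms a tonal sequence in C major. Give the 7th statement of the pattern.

C2 E2 C2 E2

Taking 4-note groups, the heads are A3, F3, D3, B2: the pattern moves down a 3rd.
Carrying on: G2 → E2 → C2.
Statement 7 starts on C2 and keeps the same diatonic contour: C2 E2 C2 E2.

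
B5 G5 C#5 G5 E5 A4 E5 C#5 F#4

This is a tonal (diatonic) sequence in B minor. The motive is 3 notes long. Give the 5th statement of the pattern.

A4 F#4 B3

Taking 3-note groups, the heads are B5, G5, E5: the pattern moves down a 3rd.
Extending down a 3rd: C#5 → A4.
So cell 5 is A4 F#4 B3.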